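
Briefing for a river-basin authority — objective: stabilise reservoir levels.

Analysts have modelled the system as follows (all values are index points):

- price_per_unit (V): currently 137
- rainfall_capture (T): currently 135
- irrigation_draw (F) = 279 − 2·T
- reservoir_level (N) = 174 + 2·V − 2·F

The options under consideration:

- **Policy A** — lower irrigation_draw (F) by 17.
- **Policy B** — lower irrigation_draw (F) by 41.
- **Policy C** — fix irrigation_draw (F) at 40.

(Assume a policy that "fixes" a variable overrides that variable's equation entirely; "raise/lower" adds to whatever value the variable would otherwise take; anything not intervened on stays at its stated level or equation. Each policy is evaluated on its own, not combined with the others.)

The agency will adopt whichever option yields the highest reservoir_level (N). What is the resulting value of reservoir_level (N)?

512

Policy A (F − 17):
  V = 137
  T = 135
  F = 279 − 2·135 (−17 from intervention) = -8
  N = 174 + 2·137 − 2·(-8) = 464
Policy B (F − 41):
  V = 137
  T = 135
  F = 279 − 2·135 (−41 from intervention) = -32
  N = 174 + 2·137 − 2·(-32) = 512
Policy C (F := 40):
  V = 137
  T = 135
  F = 40
  N = 174 + 2·137 − 2·40 = 368
Comparing — Policy A: N=464, Policy B: N=512, Policy C: N=368. Highest is 512 (Policy B).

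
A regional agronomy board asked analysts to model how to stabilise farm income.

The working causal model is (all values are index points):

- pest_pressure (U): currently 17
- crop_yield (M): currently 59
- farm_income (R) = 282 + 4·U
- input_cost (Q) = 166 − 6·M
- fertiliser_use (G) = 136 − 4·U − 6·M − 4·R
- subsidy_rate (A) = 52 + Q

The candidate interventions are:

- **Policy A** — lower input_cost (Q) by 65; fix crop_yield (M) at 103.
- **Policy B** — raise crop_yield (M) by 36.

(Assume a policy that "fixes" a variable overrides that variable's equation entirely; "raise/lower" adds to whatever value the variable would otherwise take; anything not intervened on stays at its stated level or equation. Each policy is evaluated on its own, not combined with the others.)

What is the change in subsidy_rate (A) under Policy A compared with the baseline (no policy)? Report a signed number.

Baseline:
  M = 59
  Q = 166 − 6·59 = -188
  A = 52 + (-188) = -136
Policy A (Q − 65, M := 103):
  M = 103
  Q = 166 − 6·103 (−65 from intervention) = -517
  A = 52 + (-517) = -465
Change in A: -465 − (-136) = -329

-329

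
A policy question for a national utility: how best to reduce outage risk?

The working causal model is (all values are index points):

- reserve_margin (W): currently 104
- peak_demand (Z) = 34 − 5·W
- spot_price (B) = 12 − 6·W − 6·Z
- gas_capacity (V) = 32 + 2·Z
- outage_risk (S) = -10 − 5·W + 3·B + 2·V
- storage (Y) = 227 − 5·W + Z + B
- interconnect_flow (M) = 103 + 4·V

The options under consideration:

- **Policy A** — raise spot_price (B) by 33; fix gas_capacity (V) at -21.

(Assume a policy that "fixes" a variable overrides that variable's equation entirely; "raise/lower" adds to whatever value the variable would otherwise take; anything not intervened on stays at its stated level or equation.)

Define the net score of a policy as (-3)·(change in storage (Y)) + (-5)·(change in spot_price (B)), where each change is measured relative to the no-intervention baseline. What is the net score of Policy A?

Baseline:
  W = 104
  Z = 34 − 5·104 = -486
  B = 12 − 6·104 − 6·(-486) = 2304
  Y = 227 − 5·104 + (-486) + 2304 = 1525
Policy A (B + 33, V := -21):
  W = 104
  Z = 34 − 5·104 = -486
  B = 12 − 6·104 − 6·(-486) (+33 from intervention) = 2337
  Y = 227 − 5·104 + (-486) + 2337 = 1558
ΔY = 1558 − 1525 = 33; ΔB = 2337 − 2304 = 33
Score = (-3)·33 + (-5)·33 = -264

-264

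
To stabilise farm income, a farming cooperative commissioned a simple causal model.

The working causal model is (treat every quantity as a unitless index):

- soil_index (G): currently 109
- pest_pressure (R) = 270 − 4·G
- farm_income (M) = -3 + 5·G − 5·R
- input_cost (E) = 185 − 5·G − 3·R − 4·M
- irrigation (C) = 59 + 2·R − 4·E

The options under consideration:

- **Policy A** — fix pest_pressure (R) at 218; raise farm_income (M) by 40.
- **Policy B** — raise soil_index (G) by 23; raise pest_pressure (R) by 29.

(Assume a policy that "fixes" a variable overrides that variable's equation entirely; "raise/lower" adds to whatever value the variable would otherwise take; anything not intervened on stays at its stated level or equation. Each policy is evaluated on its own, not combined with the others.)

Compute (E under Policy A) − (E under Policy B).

8014

Policy A (R := 218, M + 40):
  G = 109
  R = 218
  M = -3 + 5·109 − 5·218 (+40 from intervention) = -508
  E = 185 − 5·109 − 3·218 − 4·(-508) = 1018
Policy B (G + 23, R + 29):
  G = 109 + 23 = 132
  R = 270 − 4·132 (+29 from intervention) = -229
  M = -3 + 5·132 − 5·(-229) = 1802
  E = 185 − 5·132 − 3·(-229) − 4·1802 = -6996
E: 1018 − (-6996) = 8014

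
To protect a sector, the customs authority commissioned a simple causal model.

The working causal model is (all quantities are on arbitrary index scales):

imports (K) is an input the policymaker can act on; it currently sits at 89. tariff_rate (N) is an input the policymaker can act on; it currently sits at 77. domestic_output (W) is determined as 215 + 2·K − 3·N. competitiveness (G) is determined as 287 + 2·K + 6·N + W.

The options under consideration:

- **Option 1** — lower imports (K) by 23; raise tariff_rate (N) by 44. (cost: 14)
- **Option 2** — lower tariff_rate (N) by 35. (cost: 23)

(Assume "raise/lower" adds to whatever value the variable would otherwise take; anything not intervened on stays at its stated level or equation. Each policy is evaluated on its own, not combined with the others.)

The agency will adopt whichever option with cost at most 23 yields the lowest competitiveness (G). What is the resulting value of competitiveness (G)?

984

Option 1 (K − 23, N + 44):
  K = 89 − 23 = 66
  N = 77 + 44 = 121
  W = 215 + 2·66 − 3·121 = -16
  G = 287 + 2·66 + 6·121 + (-16) = 1129
Option 2 (N − 35):
  K = 89
  N = 77 − 35 = 42
  W = 215 + 2·89 − 3·42 = 267
  G = 287 + 2·89 + 6·42 + 267 = 984
Comparing — Option 1: G=1129, Option 2: G=984. Lowest is 984 (Option 2).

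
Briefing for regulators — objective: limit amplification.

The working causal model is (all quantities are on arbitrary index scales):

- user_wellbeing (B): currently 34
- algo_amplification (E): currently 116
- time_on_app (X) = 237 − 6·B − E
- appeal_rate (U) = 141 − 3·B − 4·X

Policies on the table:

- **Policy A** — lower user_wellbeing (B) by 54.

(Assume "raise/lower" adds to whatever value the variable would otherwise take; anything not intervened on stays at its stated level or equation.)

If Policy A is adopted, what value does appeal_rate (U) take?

-763

Policy A (B − 54):
  B = 34 − 54 = -20
  E = 116
  X = 237 − 6·(-20) − 116 = 241
  U = 141 − 3·(-20) − 4·241 = -763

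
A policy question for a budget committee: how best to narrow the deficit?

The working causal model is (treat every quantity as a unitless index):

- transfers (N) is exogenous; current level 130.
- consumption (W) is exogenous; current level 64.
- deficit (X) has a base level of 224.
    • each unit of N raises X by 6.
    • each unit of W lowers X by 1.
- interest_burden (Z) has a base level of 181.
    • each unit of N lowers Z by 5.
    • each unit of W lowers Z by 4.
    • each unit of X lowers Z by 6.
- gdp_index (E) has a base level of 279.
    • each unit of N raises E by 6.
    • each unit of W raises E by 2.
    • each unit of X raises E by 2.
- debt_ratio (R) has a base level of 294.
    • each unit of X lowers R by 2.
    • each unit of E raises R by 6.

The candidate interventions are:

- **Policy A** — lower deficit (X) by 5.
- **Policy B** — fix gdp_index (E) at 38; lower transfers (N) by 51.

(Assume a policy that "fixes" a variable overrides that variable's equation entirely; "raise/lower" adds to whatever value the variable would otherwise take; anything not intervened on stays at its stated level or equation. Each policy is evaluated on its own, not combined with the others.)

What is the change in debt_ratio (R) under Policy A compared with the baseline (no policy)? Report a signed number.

Baseline:
  N = 130
  W = 64
  X = 224 + 6·130 − 64 = 940
  E = 279 + 6·130 + 2·64 + 2·940 = 3067
  R = 294 − 2·940 + 6·3067 = 16816
Policy A (X − 5):
  N = 130
  W = 64
  X = 224 + 6·130 − 64 (−5 from intervention) = 935
  E = 279 + 6·130 + 2·64 + 2·935 = 3057
  R = 294 − 2·935 + 6·3057 = 16766
Change in R: 16766 − 16816 = -50

-50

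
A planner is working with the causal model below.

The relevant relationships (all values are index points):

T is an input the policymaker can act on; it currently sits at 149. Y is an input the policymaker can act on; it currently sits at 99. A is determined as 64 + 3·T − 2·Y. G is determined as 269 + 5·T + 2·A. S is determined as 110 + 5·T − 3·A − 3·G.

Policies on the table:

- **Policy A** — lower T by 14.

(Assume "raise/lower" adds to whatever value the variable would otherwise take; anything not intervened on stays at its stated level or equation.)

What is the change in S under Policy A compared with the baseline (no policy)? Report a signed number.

518

Baseline:
  T = 149
  Y = 99
  A = 64 + 3·149 − 2·99 = 313
  G = 269 + 5·149 + 2·313 = 1640
  S = 110 + 5·149 − 3·313 − 3·1640 = -5004
Policy A (T − 14):
  T = 149 − 14 = 135
  Y = 99
  A = 64 + 3·135 − 2·99 = 271
  G = 269 + 5·135 + 2·271 = 1486
  S = 110 + 5·135 − 3·271 − 3·1486 = -4486
Change in S: -4486 − (-5004) = 518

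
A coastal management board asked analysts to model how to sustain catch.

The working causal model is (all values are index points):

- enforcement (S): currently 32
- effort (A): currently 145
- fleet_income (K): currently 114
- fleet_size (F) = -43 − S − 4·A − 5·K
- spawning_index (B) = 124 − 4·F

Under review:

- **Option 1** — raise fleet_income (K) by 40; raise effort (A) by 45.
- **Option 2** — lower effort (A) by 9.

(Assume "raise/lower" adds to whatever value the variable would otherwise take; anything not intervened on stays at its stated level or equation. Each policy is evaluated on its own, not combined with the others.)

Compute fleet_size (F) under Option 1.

Option 1 (K + 40, A + 45):
  S = 32
  A = 145 + 45 = 190
  K = 114 + 40 = 154
  F = -43 − 32 − 4·190 − 5·154 = -1605

-1605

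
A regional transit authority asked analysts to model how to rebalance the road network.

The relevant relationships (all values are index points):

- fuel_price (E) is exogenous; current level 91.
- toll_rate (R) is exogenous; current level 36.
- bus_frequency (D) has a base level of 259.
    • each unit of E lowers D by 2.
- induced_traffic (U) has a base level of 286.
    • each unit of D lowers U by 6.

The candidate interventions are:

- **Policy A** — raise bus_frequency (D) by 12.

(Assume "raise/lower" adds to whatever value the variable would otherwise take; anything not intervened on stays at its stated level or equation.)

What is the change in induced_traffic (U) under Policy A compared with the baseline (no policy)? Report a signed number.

Baseline:
  E = 91
  D = 259 − 2·91 = 77
  U = 286 − 6·77 = -176
Policy A (D + 12):
  E = 91
  D = 259 − 2·91 (+12 from intervention) = 89
  U = 286 − 6·89 = -248
Change in U: -248 − (-176) = -72

-72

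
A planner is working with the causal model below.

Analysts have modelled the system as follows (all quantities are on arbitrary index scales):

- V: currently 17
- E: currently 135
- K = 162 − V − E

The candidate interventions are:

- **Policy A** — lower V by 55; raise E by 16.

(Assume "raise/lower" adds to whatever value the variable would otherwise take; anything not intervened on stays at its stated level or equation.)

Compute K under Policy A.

Policy A (V − 55, E + 16):
  V = 17 − 55 = -38
  E = 135 + 16 = 151
  K = 162 − (-38) − 151 = 49

49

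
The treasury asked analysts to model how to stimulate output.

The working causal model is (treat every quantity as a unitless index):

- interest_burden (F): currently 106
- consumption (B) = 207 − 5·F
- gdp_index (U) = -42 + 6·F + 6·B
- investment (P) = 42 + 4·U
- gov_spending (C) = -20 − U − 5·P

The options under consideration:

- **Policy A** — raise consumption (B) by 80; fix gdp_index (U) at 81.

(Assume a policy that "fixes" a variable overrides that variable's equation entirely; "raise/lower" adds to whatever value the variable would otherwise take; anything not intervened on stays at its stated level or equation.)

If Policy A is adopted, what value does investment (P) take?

366

Policy A (B + 80, U := 81):
  F = 106
  B = 207 − 5·106 (+80 from intervention) = -243
  U = 81
  P = 42 + 4·81 = 366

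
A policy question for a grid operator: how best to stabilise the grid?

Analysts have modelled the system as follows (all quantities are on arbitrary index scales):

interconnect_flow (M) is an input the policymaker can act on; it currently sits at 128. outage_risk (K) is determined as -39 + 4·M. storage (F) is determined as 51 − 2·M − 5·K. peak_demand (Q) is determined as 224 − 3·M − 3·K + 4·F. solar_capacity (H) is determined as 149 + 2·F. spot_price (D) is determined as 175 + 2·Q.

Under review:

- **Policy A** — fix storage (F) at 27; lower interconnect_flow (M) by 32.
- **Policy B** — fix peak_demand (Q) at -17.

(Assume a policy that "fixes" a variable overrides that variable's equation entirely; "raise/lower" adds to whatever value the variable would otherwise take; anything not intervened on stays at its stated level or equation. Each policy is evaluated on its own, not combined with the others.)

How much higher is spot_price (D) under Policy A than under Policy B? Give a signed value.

Policy A (F := 27, M − 32):
  M = 128 − 32 = 96
  K = -39 + 4·96 = 345
  F = 27
  Q = 224 − 3·96 − 3·345 + 4·27 = -991
  D = 175 + 2·(-991) = -1807
Policy B (Q := -17):
  M = 128
  K = -39 + 4·128 = 473
  F = 51 − 2·128 − 5·473 = -2570
  Q = -17
  D = 175 + 2·(-17) = 141
D: -1807 − 141 = -1948

-1948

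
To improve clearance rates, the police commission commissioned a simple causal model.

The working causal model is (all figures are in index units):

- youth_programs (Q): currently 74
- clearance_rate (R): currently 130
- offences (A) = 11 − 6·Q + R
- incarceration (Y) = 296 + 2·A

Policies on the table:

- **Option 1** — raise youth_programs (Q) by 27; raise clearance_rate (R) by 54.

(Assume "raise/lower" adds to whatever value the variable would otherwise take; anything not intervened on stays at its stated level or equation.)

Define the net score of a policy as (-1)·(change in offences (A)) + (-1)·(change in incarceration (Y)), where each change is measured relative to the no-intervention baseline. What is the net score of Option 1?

Baseline:
  Q = 74
  R = 130
  A = 11 − 6·74 + 130 = -303
  Y = 296 + 2·(-303) = -310
Option 1 (Q + 27, R + 54):
  Q = 74 + 27 = 101
  R = 130 + 54 = 184
  A = 11 − 6·101 + 184 = -411
  Y = 296 + 2·(-411) = -526
ΔA = -411 − (-303) = -108; ΔY = -526 − (-310) = -216
Score = (-1)·(-108) + (-1)·(-216) = 324

324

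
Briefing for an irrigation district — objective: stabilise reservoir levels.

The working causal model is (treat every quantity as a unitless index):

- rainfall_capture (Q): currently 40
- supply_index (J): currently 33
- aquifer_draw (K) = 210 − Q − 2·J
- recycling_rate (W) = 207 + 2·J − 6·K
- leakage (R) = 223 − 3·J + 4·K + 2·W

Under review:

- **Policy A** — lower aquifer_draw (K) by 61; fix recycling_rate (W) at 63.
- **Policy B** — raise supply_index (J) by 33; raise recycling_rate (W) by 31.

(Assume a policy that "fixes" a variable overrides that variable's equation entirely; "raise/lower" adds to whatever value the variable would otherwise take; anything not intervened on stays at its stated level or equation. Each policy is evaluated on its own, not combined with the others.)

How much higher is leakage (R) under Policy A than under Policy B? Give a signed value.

Policy A (K − 61, W := 63):
  Q = 40
  J = 33
  K = 210 − 40 − 2·33 (−61 from intervention) = 43
  W = 63
  R = 223 − 3·33 + 4·43 + 2·63 = 422
Policy B (J + 33, W + 31):
  Q = 40
  J = 33 + 33 = 66
  K = 210 − 40 − 2·66 = 38
  W = 207 + 2·66 − 6·38 (+31 from intervention) = 142
  R = 223 − 3·66 + 4·38 + 2·142 = 461
R: 422 − 461 = -39

-39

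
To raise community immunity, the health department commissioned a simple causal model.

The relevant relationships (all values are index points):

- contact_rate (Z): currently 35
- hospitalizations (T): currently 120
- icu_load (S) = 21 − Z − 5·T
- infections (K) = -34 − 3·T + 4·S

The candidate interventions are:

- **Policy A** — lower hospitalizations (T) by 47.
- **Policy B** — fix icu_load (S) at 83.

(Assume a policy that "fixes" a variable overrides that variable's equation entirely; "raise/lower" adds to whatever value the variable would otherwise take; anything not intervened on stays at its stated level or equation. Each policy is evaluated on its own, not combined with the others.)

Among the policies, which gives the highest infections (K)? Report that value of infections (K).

Policy A (T − 47):
  Z = 35
  T = 120 − 47 = 73
  S = 21 − 35 − 5·73 = -379
  K = -34 − 3·73 + 4·(-379) = -1769
Policy B (S := 83):
  Z = 35
  T = 120
  S = 83
  K = -34 − 3·120 + 4·83 = -62
Comparing — Policy A: K=-1769, Policy B: K=-62. Highest is -62 (Policy B).

-62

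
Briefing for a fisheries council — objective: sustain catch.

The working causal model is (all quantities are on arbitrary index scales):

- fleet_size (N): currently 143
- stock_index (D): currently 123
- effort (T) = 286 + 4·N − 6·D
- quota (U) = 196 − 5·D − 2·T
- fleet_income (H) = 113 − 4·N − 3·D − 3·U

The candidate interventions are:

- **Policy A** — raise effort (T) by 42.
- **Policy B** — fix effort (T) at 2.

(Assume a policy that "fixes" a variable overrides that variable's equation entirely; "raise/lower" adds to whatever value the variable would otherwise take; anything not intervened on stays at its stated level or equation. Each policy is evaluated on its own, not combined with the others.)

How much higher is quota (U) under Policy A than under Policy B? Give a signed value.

Policy A (T + 42):
  N = 143
  D = 123
  T = 286 + 4·143 − 6·123 (+42 from intervention) = 162
  U = 196 − 5·123 − 2·162 = -743
Policy B (T := 2):
  N = 143
  D = 123
  T = 2
  U = 196 − 5·123 − 2·2 = -423
U: -743 − (-423) = -320

-320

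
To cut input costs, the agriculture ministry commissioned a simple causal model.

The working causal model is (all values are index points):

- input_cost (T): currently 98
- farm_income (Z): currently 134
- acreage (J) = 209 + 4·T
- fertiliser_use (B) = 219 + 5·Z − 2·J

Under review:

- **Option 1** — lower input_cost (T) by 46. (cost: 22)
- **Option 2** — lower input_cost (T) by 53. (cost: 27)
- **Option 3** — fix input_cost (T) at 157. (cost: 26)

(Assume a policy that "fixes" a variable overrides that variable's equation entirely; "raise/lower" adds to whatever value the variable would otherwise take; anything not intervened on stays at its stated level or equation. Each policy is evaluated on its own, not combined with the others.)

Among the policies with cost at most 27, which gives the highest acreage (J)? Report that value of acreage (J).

837

Option 1 (T − 46):
  T = 98 − 46 = 52
  J = 209 + 4·52 = 417
Option 2 (T − 53):
  T = 98 − 53 = 45
  J = 209 + 4·45 = 389
Option 3 (T := 157):
  T = 157
  J = 209 + 4·157 = 837
Comparing — Option 1: J=417, Option 2: J=389, Option 3: J=837. Highest is 837 (Option 3).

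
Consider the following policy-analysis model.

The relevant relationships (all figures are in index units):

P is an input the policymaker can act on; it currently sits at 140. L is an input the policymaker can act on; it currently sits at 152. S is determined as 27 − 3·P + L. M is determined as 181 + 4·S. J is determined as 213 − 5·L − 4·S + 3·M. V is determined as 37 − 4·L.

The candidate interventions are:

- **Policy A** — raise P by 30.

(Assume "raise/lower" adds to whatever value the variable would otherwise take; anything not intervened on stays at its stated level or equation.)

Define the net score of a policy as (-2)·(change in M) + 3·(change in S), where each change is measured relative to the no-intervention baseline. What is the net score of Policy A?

450

Baseline:
  P = 140
  L = 152
  S = 27 − 3·140 + 152 = -241
  M = 181 + 4·(-241) = -783
Policy A (P + 30):
  P = 140 + 30 = 170
  L = 152
  S = 27 − 3·170 + 152 = -331
  M = 181 + 4·(-331) = -1143
ΔM = -1143 − (-783) = -360; ΔS = -331 − (-241) = -90
Score = (-2)·(-360) + 3·(-90) = 450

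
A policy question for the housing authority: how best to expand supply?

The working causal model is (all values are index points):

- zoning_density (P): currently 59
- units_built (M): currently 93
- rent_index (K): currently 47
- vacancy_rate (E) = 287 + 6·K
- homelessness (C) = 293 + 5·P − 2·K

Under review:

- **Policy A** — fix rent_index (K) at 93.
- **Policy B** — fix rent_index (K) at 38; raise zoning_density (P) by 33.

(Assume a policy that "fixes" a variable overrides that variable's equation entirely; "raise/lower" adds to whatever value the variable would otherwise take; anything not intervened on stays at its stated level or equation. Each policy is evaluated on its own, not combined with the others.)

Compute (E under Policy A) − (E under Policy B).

Policy A (K := 93):
  K = 93
  E = 287 + 6·93 = 845
Policy B (K := 38, P + 33):
  K = 38
  E = 287 + 6·38 = 515
E: 845 − 515 = 330

330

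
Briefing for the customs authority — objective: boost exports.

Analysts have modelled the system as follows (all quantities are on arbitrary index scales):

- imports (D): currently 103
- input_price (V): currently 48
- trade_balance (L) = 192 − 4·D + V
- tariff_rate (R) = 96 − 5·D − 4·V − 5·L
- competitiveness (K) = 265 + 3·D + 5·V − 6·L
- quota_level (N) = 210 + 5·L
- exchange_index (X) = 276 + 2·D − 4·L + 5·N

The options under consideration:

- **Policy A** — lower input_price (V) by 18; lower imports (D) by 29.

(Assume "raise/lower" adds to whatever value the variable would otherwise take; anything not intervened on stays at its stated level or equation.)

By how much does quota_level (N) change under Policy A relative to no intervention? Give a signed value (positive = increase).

Baseline:
  D = 103
  V = 48
  L = 192 − 4·103 + 48 = -172
  N = 210 + 5·(-172) = -650
Policy A (V − 18, D − 29):
  D = 103 − 29 = 74
  V = 48 − 18 = 30
  L = 192 − 4·74 + 30 = -74
  N = 210 + 5·(-74) = -160
Change in N: -160 − (-650) = 490

490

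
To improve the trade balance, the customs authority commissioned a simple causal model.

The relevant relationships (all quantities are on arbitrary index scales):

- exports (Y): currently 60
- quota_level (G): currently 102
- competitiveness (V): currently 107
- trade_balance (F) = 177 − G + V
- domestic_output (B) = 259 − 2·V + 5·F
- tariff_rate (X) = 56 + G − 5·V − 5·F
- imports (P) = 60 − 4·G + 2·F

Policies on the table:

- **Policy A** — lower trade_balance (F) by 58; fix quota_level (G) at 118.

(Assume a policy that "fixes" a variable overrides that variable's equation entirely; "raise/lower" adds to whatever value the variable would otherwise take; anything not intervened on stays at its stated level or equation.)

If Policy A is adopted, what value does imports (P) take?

-196

Policy A (F − 58, G := 118):
  G = 118
  V = 107
  F = 177 − 118 + 107 (−58 from intervention) = 108
  P = 60 − 4·118 + 2·108 = -196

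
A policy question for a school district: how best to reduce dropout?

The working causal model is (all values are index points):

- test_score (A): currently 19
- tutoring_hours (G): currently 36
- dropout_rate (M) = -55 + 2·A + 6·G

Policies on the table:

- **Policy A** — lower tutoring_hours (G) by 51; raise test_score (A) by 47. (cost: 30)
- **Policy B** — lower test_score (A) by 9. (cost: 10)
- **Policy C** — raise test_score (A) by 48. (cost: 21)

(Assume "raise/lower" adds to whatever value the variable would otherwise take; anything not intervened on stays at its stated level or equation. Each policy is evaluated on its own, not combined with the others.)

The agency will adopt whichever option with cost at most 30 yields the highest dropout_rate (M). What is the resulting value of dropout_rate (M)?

295

Policy A (G − 51, A + 47):
  A = 19 + 47 = 66
  G = 36 − 51 = -15
  M = -55 + 2·66 + 6·(-15) = -13
Policy B (A − 9):
  A = 19 − 9 = 10
  G = 36
  M = -55 + 2·10 + 6·36 = 181
Policy C (A + 48):
  A = 19 + 48 = 67
  G = 36
  M = -55 + 2·67 + 6·36 = 295
Comparing — Policy A: M=-13, Policy B: M=181, Policy C: M=295. Highest is 295 (Policy C).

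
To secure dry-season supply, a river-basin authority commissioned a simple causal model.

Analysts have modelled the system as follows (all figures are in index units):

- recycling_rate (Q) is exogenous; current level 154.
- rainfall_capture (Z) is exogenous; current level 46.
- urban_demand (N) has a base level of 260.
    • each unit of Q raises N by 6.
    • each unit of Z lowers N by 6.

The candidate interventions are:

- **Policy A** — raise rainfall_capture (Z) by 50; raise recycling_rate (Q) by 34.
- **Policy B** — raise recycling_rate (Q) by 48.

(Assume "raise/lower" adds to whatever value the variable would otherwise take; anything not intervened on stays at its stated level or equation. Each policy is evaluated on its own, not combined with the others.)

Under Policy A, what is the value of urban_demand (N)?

Policy A (Z + 50, Q + 34):
  Q = 154 + 34 = 188
  Z = 46 + 50 = 96
  N = 260 + 6·188 − 6·96 = 812

812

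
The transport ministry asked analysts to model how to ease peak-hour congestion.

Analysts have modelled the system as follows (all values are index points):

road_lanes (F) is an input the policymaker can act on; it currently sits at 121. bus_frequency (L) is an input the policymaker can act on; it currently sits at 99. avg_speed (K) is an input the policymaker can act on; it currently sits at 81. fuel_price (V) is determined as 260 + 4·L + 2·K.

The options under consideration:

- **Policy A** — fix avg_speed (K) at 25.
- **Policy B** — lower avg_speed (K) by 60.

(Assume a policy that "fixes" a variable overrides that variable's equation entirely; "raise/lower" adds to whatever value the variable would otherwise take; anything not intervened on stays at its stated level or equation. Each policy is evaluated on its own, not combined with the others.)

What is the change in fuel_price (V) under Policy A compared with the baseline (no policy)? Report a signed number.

Baseline:
  L = 99
  K = 81
  V = 260 + 4·99 + 2·81 = 818
Policy A (K := 25):
  L = 99
  K = 25
  V = 260 + 4·99 + 2·25 = 706
Change in V: 706 − 818 = -112

-112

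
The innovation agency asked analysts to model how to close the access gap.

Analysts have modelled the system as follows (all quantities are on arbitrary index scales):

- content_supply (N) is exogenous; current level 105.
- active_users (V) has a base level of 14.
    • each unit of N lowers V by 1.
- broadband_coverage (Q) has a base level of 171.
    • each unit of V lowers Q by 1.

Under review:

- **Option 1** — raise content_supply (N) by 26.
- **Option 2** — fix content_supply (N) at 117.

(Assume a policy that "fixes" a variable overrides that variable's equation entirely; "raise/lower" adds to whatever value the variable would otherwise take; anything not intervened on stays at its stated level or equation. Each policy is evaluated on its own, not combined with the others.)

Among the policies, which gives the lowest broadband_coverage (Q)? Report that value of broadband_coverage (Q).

Option 1 (N + 26):
  N = 105 + 26 = 131
  V = 14 − 131 = -117
  Q = 171 − (-117) = 288
Option 2 (N := 117):
  N = 117
  V = 14 − 117 = -103
  Q = 171 − (-103) = 274
Comparing — Option 1: Q=288, Option 2: Q=274. Lowest is 274 (Option 2).

274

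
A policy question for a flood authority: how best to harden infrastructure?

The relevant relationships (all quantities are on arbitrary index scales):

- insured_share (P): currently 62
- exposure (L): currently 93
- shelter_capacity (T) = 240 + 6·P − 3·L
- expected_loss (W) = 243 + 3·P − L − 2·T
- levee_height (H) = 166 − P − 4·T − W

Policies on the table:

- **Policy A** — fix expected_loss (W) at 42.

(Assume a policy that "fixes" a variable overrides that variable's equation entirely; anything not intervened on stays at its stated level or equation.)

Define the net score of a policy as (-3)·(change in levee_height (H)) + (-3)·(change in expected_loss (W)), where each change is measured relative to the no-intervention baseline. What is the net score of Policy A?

Baseline:
  P = 62
  L = 93
  T = 240 + 6·62 − 3·93 = 333
  W = 243 + 3·62 − 93 − 2·333 = -330
  H = 166 − 62 − 4·333 − (-330) = -898
Policy A (W := 42):
  P = 62
  L = 93
  T = 240 + 6·62 − 3·93 = 333
  W = 42
  H = 166 − 62 − 4·333 − 42 = -1270
ΔH = -1270 − (-898) = -372; ΔW = 42 − (-330) = 372
Score = (-3)·(-372) + (-3)·372 = 0

0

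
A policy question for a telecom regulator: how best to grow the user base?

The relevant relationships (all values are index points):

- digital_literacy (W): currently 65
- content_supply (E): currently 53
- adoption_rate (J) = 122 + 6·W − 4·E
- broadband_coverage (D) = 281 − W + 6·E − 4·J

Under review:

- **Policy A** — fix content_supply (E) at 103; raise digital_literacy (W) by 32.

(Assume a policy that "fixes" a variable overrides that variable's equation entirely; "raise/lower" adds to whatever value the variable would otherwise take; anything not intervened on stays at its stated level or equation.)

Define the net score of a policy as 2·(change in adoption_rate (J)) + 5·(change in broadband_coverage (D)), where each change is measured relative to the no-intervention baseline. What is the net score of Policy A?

1484

Baseline:
  W = 65
  E = 53
  J = 122 + 6·65 − 4·53 = 300
  D = 281 − 65 + 6·53 − 4·300 = -666
Policy A (E := 103, W + 32):
  W = 65 + 32 = 97
  E = 103
  J = 122 + 6·97 − 4·103 = 292
  D = 281 − 97 + 6·103 − 4·292 = -366
ΔJ = 292 − 300 = -8; ΔD = -366 − (-666) = 300
Score = 2·(-8) + 5·300 = 1484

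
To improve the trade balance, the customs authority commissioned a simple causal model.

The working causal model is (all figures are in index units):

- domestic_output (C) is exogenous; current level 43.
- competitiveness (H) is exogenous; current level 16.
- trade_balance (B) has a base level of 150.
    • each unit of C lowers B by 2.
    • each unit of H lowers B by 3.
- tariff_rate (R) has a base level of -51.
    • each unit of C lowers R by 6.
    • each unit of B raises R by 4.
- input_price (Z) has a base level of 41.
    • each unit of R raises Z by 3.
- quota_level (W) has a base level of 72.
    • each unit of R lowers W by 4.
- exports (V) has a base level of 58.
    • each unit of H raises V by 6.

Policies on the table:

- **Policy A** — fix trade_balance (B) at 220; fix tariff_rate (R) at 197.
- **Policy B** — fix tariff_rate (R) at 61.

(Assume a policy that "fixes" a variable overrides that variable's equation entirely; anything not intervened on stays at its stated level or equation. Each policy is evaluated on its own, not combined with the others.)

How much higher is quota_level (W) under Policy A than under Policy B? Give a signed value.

Policy A (B := 220, R := 197):
  C = 43
  H = 16
  B = 220
  R = 197
  W = 72 − 4·197 = -716
Policy B (R := 61):
  C = 43
  H = 16
  B = 150 − 2·43 − 3·16 = 16
  R = 61
  W = 72 − 4·61 = -172
W: -716 − (-172) = -544

-544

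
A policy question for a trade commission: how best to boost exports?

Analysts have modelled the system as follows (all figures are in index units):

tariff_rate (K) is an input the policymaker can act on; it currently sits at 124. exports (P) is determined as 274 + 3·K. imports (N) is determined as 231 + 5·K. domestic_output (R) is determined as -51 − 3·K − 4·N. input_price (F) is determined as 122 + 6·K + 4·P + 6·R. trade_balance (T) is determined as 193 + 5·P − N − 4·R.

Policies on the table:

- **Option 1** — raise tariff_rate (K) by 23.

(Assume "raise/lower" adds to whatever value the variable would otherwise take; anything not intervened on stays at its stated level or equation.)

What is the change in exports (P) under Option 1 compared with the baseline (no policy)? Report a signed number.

Baseline:
  K = 124
  P = 274 + 3·124 = 646
Option 1 (K + 23):
  K = 124 + 23 = 147
  P = 274 + 3·147 = 715
Change in P: 715 − 646 = 69

69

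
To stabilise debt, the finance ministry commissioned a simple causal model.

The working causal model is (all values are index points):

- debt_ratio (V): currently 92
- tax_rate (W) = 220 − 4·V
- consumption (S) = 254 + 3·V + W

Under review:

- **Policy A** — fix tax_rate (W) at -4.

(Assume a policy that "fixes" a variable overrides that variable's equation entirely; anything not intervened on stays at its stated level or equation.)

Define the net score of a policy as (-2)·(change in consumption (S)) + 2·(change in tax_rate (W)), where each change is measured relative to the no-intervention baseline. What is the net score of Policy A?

0

Baseline:
  V = 92
  W = 220 − 4·92 = -148
  S = 254 + 3·92 + (-148) = 382
Policy A (W := -4):
  V = 92
  W = -4
  S = 254 + 3·92 + (-4) = 526
ΔS = 526 − 382 = 144; ΔW = -4 − (-148) = 144
Score = (-2)·144 + 2·144 = 0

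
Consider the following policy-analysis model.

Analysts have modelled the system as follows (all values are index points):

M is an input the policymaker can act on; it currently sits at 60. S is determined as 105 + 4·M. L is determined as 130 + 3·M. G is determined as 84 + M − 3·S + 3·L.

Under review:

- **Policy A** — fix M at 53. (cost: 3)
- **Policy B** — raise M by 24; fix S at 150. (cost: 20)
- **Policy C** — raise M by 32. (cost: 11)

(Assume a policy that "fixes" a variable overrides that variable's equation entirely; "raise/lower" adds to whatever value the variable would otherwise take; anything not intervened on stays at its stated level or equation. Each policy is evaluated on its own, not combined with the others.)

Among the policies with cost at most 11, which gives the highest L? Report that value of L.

Policy A (M := 53):
  M = 53
  L = 130 + 3·53 = 289
Policy C (M + 32):
  M = 60 + 32 = 92
  L = 130 + 3·92 = 406
Comparing — Policy A: L=289, Policy C: L=406. Highest is 406 (Policy C).

406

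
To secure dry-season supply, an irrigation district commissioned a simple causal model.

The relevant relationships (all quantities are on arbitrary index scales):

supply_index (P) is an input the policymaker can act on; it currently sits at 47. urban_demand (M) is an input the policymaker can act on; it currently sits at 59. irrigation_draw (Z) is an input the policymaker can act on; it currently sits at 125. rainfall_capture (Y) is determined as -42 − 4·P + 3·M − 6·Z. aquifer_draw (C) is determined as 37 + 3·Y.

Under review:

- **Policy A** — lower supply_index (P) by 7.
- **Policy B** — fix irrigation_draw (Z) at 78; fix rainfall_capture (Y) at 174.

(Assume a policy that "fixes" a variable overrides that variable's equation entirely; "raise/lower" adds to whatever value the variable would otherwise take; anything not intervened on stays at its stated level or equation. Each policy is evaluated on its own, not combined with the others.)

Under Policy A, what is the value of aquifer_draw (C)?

-2288

Policy A (P − 7):
  P = 47 − 7 = 40
  M = 59
  Z = 125
  Y = -42 − 4·40 + 3·59 − 6·125 = -775
  C = 37 + 3·(-775) = -2288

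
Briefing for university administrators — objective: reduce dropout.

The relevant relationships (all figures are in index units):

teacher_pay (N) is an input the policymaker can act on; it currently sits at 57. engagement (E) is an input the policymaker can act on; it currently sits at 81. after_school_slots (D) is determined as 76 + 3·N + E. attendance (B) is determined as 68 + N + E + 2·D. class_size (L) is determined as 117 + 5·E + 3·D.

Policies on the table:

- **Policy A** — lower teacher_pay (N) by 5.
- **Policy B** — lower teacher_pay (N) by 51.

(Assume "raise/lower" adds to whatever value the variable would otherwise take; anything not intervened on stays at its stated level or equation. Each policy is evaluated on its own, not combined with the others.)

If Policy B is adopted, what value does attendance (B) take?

Policy B (N − 51):
  N = 57 − 51 = 6
  E = 81
  D = 76 + 3·6 + 81 = 175
  B = 68 + 6 + 81 + 2·175 = 505

505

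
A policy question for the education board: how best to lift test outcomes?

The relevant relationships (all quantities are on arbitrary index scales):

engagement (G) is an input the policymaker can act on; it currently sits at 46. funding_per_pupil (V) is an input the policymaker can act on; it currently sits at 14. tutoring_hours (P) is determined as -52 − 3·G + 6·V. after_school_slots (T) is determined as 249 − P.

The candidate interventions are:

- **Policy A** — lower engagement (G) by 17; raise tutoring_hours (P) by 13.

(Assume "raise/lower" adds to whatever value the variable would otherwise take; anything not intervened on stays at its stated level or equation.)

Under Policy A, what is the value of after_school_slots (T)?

Policy A (G − 17, P + 13):
  G = 46 − 17 = 29
  V = 14
  P = -52 − 3·29 + 6·14 (+13 from intervention) = -42
  T = 249 − (-42) = 291

291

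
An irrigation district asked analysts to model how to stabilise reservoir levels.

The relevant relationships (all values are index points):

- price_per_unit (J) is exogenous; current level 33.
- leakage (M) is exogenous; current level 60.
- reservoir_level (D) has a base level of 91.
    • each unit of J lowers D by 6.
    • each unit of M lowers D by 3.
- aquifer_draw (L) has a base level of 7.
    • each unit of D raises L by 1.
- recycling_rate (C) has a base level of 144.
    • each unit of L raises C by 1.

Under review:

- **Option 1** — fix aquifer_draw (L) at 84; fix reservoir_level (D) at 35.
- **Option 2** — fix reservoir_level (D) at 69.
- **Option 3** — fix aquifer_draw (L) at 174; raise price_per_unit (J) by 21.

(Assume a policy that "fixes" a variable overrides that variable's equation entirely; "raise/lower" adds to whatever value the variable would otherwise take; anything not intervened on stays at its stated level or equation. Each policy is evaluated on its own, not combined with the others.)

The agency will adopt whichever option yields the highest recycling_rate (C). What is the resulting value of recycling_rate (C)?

Option 1 (L := 84, D := 35):
  J = 33
  M = 60
  D = 35
  L = 84
  C = 144 + 84 = 228
Option 2 (D := 69):
  J = 33
  M = 60
  D = 69
  L = 7 + 69 = 76
  C = 144 + 76 = 220
Option 3 (L := 174, J + 21):
  J = 33 + 21 = 54
  M = 60
  D = 91 − 6·54 − 3·60 = -413
  L = 174
  C = 144 + 174 = 318
Comparing — Option 1: C=228, Option 2: C=220, Option 3: C=318. Highest is 318 (Option 3).

318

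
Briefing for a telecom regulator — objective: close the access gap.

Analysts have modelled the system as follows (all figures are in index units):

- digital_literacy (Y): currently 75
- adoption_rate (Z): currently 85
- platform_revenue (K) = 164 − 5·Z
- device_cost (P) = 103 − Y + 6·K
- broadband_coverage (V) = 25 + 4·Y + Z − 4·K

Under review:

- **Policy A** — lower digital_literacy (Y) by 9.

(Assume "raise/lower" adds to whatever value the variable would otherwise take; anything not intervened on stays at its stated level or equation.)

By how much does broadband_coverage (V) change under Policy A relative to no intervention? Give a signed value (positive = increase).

-36

Baseline:
  Y = 75
  Z = 85
  K = 164 − 5·85 = -261
  V = 25 + 4·75 + 85 − 4·(-261) = 1454
Policy A (Y − 9):
  Y = 75 − 9 = 66
  Z = 85
  K = 164 − 5·85 = -261
  V = 25 + 4·66 + 85 − 4·(-261) = 1418
Change in V: 1418 − 1454 = -36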